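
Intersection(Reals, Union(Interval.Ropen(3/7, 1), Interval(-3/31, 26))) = Interval(-3/31, 26)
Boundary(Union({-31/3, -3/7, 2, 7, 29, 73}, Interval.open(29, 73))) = {-31/3, -3/7, 2, 7, 29, 73}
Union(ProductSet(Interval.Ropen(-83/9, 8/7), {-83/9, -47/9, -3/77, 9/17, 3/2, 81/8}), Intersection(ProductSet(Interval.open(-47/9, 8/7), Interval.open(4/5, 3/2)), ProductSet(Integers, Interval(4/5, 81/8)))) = Union(ProductSet(Interval.Ropen(-83/9, 8/7), {-83/9, -47/9, -3/77, 9/17, 3/2, 81/8}), ProductSet(Range(-5, 2, 1), Interval.open(4/5, 3/2)))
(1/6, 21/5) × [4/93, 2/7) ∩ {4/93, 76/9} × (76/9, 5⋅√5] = ∅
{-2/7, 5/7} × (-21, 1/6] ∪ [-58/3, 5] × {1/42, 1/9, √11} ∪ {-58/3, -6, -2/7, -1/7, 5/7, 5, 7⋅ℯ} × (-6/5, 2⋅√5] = ({-2/7, 5/7} × (-21, 1/6]) ∪ ([-58/3, 5] × {1/42, 1/9, √11}) ∪ ({-58/3, -6, -2/7, -1/7, 5/7, 5, 7⋅ℯ} × (-6/5, 2⋅√5])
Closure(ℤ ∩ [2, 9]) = {2, 3, …, 9}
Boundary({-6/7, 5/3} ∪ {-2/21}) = {-6/7, -2/21, 5/3}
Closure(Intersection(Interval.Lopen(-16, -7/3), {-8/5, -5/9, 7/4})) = EmptySet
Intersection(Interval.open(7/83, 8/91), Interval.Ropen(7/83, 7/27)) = Interval.open(7/83, 8/91)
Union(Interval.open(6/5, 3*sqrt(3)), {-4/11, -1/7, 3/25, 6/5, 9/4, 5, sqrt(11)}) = Union({-4/11, -1/7, 3/25}, Interval.Ropen(6/5, 3*sqrt(3)))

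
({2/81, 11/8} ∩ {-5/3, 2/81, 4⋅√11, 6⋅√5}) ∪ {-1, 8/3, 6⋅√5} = {-1, 2/81, 8/3, 6⋅√5}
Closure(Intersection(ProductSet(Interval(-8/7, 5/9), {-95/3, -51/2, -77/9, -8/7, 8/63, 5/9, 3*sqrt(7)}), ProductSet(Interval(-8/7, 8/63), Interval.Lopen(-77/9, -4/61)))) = ProductSet(Interval(-8/7, 8/63), {-8/7})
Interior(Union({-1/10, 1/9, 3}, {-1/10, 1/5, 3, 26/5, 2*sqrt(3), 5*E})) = EmptySet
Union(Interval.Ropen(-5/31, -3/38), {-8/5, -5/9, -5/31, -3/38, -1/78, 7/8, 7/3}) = Union({-8/5, -5/9, -1/78, 7/8, 7/3}, Interval(-5/31, -3/38))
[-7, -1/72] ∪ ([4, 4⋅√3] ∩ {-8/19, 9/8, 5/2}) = [-7, -1/72]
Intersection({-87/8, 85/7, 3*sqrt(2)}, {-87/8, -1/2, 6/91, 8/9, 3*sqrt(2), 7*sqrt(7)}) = {-87/8, 3*sqrt(2)}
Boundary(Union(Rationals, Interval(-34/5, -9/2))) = Union(Interval(-oo, -34/5), Interval(-9/2, oo))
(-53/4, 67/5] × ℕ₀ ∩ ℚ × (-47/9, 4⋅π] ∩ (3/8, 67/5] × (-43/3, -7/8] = ∅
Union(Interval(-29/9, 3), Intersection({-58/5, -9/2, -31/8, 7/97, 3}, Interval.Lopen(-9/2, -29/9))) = Union({-31/8}, Interval(-29/9, 3))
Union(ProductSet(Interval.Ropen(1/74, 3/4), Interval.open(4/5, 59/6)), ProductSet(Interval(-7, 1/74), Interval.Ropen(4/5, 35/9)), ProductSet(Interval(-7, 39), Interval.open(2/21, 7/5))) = Union(ProductSet(Interval(-7, 1/74), Interval.Ropen(4/5, 35/9)), ProductSet(Interval(-7, 39), Interval.open(2/21, 7/5)), ProductSet(Interval.Ropen(1/74, 3/4), Interval.open(4/5, 59/6)))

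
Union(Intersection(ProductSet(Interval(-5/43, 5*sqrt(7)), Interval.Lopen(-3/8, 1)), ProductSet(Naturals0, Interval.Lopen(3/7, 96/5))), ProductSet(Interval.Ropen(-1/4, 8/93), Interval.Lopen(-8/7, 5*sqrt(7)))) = Union(ProductSet(Interval.Ropen(-1/4, 8/93), Interval.Lopen(-8/7, 5*sqrt(7))), ProductSet(Range(0, 14, 1), Interval.Lopen(3/7, 1)))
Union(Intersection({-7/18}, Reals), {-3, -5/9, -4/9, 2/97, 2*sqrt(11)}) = {-3, -5/9, -4/9, -7/18, 2/97, 2*sqrt(11)}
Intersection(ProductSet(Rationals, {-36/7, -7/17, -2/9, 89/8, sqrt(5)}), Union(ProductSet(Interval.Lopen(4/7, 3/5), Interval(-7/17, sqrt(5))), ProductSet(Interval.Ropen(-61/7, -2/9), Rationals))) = Union(ProductSet(Intersection(Interval.Ropen(-61/7, -2/9), Rationals), {-36/7, -7/17, -2/9, 89/8}), ProductSet(Intersection(Interval.Lopen(4/7, 3/5), Rationals), {-7/17, -2/9, sqrt(5)}))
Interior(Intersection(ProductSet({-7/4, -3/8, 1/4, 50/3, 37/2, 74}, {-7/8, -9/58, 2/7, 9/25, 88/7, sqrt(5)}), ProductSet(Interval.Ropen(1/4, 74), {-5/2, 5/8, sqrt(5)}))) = EmptySet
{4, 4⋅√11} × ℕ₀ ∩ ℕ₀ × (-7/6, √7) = {4} × {0, 1, 2}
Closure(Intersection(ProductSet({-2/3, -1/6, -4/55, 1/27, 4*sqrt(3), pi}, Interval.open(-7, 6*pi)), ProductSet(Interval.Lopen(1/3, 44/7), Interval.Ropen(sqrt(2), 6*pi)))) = ProductSet({pi}, Interval(sqrt(2), 6*pi))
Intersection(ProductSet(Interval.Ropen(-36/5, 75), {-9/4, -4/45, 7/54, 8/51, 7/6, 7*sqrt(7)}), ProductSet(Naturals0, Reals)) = ProductSet(Range(0, 75, 1), {-9/4, -4/45, 7/54, 8/51, 7/6, 7*sqrt(7)})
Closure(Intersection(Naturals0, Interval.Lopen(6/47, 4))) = Range(1, 5, 1)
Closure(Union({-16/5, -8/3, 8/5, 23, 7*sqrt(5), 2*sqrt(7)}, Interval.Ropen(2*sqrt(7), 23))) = Union({-16/5, -8/3, 8/5}, Interval(2*sqrt(7), 23))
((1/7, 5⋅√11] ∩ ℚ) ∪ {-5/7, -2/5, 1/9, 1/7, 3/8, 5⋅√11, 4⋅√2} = {-5/7, -2/5, 1/9, 1/7, 5⋅√11, 4⋅√2} ∪ (ℚ ∩ (1/7, 5⋅√11])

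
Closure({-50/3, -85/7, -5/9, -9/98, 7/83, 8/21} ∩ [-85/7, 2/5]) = {-85/7, -5/9, -9/98, 7/83, 8/21}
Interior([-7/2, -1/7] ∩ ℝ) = (-7/2, -1/7)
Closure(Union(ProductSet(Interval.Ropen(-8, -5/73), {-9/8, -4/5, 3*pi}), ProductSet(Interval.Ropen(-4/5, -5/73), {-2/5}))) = Union(ProductSet(Interval(-8, -5/73), {-9/8, -4/5, 3*pi}), ProductSet(Interval(-4/5, -5/73), {-2/5}))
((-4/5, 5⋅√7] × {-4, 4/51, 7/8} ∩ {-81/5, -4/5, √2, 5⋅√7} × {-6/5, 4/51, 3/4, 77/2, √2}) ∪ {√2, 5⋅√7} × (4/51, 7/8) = {√2, 5⋅√7} × [4/51, 7/8)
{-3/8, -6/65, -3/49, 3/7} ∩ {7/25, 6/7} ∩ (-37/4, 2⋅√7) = ∅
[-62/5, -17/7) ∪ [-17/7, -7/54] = [-62/5, -7/54]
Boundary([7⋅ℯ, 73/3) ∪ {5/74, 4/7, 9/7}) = {5/74, 4/7, 9/7, 73/3, 7⋅ℯ}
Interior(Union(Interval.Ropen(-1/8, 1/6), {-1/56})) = Interval.open(-1/8, 1/6)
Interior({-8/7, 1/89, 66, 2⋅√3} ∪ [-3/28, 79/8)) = (-3/28, 79/8)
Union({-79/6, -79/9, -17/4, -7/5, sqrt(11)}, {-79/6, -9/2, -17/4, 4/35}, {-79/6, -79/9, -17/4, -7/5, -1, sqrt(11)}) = {-79/6, -79/9, -9/2, -17/4, -7/5, -1, 4/35, sqrt(11)}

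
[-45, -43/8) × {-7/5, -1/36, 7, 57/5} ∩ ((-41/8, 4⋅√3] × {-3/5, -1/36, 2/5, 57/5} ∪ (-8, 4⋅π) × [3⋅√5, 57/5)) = (-8, -43/8) × {7}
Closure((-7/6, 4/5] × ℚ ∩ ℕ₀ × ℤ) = {0} × ℤ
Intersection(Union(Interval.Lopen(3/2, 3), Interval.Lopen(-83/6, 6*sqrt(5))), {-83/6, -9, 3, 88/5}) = {-9, 3}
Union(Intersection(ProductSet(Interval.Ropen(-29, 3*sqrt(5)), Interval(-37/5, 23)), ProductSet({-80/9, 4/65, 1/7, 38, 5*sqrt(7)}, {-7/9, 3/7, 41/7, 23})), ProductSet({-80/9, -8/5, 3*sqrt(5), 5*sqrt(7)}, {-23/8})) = Union(ProductSet({-80/9, 4/65, 1/7}, {-7/9, 3/7, 41/7, 23}), ProductSet({-80/9, -8/5, 3*sqrt(5), 5*sqrt(7)}, {-23/8}))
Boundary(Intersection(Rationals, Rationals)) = Reals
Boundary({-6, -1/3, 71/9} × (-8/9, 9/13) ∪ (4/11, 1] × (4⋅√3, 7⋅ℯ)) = ({-6, -1/3, 71/9} × [-8/9, 9/13]) ∪ ({4/11, 1} × [4⋅√3, 7⋅ℯ]) ∪ ([4/11, 1] × {4⋅√3, 7⋅ℯ})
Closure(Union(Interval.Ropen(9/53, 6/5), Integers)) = Union(Integers, Interval(9/53, 6/5))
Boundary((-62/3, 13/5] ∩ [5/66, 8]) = {5/66, 13/5}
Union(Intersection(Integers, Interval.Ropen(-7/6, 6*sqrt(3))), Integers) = Integers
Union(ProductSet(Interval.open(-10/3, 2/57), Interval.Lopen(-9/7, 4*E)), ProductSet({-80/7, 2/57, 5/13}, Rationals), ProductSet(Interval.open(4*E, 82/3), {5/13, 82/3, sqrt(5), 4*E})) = Union(ProductSet({-80/7, 2/57, 5/13}, Rationals), ProductSet(Interval.open(-10/3, 2/57), Interval.Lopen(-9/7, 4*E)), ProductSet(Interval.open(4*E, 82/3), {5/13, 82/3, sqrt(5), 4*E}))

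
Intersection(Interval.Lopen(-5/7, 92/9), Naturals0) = Range(0, 11, 1)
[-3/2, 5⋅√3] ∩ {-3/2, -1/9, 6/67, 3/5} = {-3/2, -1/9, 6/67, 3/5}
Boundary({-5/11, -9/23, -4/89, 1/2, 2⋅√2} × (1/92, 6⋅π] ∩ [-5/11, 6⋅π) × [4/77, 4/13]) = {-5/11, -9/23, -4/89, 1/2, 2⋅√2} × [4/77, 4/13]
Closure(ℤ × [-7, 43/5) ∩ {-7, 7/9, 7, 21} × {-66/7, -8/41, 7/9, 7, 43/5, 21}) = {-7, 7, 21} × {-8/41, 7/9, 7}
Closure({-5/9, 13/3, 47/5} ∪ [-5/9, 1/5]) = [-5/9, 1/5] ∪ {13/3, 47/5}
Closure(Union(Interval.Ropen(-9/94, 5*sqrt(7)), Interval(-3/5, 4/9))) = Interval(-3/5, 5*sqrt(7))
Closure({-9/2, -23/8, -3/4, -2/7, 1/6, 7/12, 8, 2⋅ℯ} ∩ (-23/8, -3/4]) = {-3/4}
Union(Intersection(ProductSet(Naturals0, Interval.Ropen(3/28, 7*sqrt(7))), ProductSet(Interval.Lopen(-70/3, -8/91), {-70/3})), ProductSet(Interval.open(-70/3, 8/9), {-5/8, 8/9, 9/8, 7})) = ProductSet(Interval.open(-70/3, 8/9), {-5/8, 8/9, 9/8, 7})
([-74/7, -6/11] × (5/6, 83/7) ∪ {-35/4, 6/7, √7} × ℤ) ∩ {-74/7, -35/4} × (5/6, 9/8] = {-74/7, -35/4} × (5/6, 9/8]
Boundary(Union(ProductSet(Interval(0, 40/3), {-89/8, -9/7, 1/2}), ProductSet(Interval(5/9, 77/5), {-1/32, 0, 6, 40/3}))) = Union(ProductSet(Interval(0, 40/3), {-89/8, -9/7, 1/2}), ProductSet(Interval(5/9, 77/5), {-1/32, 0, 6, 40/3}))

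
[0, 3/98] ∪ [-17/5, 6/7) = [-17/5, 6/7)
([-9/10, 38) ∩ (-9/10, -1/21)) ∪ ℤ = ℤ ∪ (-9/10, -1/21)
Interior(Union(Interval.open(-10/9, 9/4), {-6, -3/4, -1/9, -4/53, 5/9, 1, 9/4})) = Interval.open(-10/9, 9/4)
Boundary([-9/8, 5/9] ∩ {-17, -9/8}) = {-9/8}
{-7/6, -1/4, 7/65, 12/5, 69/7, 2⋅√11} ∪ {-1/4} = {-7/6, -1/4, 7/65, 12/5, 69/7, 2⋅√11}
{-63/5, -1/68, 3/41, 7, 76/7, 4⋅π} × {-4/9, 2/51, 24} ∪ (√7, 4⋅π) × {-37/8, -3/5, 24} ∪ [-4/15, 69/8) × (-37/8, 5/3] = ([-4/15, 69/8) × (-37/8, 5/3]) ∪ ({-63/5, -1/68, 3/41, 7, 76/7, 4⋅π} × {-4/9, 2/51, 24}) ∪ ((√7, 4⋅π) × {-37/8, -3/5, 24})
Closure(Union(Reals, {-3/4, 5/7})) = Reals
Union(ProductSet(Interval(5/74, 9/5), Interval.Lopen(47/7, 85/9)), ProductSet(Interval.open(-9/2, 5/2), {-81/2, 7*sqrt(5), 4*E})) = Union(ProductSet(Interval.open(-9/2, 5/2), {-81/2, 7*sqrt(5), 4*E}), ProductSet(Interval(5/74, 9/5), Interval.Lopen(47/7, 85/9)))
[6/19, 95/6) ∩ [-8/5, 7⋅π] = [6/19, 95/6)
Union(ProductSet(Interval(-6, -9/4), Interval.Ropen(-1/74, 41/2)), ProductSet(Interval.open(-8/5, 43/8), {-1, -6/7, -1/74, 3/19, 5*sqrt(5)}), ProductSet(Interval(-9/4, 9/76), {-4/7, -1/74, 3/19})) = Union(ProductSet(Interval(-6, -9/4), Interval.Ropen(-1/74, 41/2)), ProductSet(Interval(-9/4, 9/76), {-4/7, -1/74, 3/19}), ProductSet(Interval.open(-8/5, 43/8), {-1, -6/7, -1/74, 3/19, 5*sqrt(5)}))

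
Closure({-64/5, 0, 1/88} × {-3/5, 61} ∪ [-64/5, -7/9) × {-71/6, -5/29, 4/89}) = ({-64/5, 0, 1/88} × {-3/5, 61}) ∪ ([-64/5, -7/9] × {-71/6, -5/29, 4/89})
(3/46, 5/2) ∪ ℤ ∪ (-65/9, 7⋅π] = ℤ ∪ (-65/9, 7⋅π]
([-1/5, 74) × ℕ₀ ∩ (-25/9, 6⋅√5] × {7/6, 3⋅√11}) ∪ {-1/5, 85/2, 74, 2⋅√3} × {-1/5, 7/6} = {-1/5, 85/2, 74, 2⋅√3} × {-1/5, 7/6}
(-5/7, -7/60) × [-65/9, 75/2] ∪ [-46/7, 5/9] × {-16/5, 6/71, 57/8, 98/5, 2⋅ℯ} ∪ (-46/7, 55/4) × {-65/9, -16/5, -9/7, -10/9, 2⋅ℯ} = ((-5/7, -7/60) × [-65/9, 75/2]) ∪ ([-46/7, 5/9] × {-16/5, 6/71, 57/8, 98/5, 2⋅ℯ}) ∪ ((-46/7, 55/4) × {-65/9, -16/5, -9/7, -10/9, 2⋅ℯ})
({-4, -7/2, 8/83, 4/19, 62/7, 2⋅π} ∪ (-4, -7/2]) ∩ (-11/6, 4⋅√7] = {8/83, 4/19, 62/7, 2⋅π}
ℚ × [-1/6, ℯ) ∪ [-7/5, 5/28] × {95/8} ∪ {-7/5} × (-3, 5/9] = (ℚ × [-1/6, ℯ)) ∪ ({-7/5} × (-3, 5/9]) ∪ ([-7/5, 5/28] × {95/8})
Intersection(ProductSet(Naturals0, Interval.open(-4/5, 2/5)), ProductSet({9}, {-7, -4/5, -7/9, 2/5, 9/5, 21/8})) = ProductSet({9}, {-7/9})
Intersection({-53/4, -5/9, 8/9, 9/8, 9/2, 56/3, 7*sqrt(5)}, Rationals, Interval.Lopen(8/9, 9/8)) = {9/8}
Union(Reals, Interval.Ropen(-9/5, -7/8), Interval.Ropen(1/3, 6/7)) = Interval(-oo, oo)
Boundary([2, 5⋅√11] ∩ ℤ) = {2, 3, …, 16}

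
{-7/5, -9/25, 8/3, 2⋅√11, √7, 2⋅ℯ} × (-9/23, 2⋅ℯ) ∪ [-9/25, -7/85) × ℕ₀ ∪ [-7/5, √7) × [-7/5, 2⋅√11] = ([-9/25, -7/85) × ℕ₀) ∪ ([-7/5, √7) × [-7/5, 2⋅√11]) ∪ ({-7/5, -9/25, 8/3, 2⋅√11, √7, 2⋅ℯ} × (-9/23, 2⋅ℯ))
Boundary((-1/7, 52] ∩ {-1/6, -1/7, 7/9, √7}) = {7/9, √7}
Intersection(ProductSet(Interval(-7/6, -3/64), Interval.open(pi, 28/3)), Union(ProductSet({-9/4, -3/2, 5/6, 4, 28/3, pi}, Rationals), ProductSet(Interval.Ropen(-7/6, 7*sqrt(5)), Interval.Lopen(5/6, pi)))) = EmptySet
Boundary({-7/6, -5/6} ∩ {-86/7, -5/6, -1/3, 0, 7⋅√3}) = {-5/6}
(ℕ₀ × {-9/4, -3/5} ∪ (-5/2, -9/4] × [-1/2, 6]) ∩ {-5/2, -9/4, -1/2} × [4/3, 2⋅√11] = {-9/4} × [4/3, 6]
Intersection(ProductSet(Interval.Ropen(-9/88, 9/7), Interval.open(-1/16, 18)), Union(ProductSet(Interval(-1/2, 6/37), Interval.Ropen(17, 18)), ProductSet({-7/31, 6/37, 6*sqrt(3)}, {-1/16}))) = ProductSet(Interval(-9/88, 6/37), Interval.Ropen(17, 18))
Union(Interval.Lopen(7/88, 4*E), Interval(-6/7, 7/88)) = Interval(-6/7, 4*E)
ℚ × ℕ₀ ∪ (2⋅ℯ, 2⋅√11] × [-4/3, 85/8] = (ℚ × ℕ₀) ∪ ((2⋅ℯ, 2⋅√11] × [-4/3, 85/8])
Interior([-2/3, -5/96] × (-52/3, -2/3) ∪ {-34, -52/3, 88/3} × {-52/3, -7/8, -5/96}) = (-2/3, -5/96) × (-52/3, -2/3)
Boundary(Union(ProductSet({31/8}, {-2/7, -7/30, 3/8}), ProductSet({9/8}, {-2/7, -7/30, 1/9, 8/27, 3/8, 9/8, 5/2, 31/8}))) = Union(ProductSet({9/8}, {-2/7, -7/30, 1/9, 8/27, 3/8, 9/8, 5/2, 31/8}), ProductSet({31/8}, {-2/7, -7/30, 3/8}))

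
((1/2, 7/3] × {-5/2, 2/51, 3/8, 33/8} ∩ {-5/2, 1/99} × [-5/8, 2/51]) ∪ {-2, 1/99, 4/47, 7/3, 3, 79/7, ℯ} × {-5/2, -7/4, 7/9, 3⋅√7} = {-2, 1/99, 4/47, 7/3, 3, 79/7, ℯ} × {-5/2, -7/4, 7/9, 3⋅√7}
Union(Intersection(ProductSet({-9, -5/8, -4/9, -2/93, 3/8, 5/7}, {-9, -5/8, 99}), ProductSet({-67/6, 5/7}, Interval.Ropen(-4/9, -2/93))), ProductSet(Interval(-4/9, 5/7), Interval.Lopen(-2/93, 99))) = ProductSet(Interval(-4/9, 5/7), Interval.Lopen(-2/93, 99))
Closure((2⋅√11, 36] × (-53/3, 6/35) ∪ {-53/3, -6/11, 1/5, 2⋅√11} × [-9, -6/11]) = ({36, 2⋅√11} × [-53/3, 6/35]) ∪ ([2⋅√11, 36] × {-53/3, 6/35}) ∪ ({-53/3, -6/11, 1/5, 2⋅√11} × [-9, -6/11]) ∪ ((2⋅√11, 36] × (-53/3, 6/35))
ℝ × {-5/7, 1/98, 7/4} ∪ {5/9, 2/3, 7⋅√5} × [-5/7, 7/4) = (ℝ × {-5/7, 1/98, 7/4}) ∪ ({5/9, 2/3, 7⋅√5} × [-5/7, 7/4))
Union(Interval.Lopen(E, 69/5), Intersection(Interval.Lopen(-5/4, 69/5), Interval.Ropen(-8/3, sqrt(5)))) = Union(Interval.open(-5/4, sqrt(5)), Interval.Lopen(E, 69/5))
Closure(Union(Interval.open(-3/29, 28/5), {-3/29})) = Interval(-3/29, 28/5)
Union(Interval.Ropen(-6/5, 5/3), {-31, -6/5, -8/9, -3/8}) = Union({-31}, Interval.Ropen(-6/5, 5/3))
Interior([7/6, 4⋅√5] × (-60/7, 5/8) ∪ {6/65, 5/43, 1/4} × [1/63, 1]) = (7/6, 4⋅√5) × (-60/7, 5/8)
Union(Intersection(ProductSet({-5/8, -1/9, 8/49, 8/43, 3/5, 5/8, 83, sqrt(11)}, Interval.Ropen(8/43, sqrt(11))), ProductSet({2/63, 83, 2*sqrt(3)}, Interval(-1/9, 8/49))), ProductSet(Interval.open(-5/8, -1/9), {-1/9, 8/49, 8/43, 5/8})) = ProductSet(Interval.open(-5/8, -1/9), {-1/9, 8/49, 8/43, 5/8})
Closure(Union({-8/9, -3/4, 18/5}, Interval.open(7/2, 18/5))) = Union({-8/9, -3/4}, Interval(7/2, 18/5))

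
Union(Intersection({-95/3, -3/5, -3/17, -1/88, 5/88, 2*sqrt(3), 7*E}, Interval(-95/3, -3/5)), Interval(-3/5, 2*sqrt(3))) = Union({-95/3}, Interval(-3/5, 2*sqrt(3)))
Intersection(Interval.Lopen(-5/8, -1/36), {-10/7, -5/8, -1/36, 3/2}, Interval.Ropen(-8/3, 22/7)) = {-1/36}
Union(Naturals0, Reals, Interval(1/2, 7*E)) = Interval(-oo, oo)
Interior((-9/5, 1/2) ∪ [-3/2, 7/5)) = (-9/5, 7/5)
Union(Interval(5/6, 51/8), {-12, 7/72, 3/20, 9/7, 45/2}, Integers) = Union({7/72, 3/20, 45/2}, Integers, Interval(5/6, 51/8))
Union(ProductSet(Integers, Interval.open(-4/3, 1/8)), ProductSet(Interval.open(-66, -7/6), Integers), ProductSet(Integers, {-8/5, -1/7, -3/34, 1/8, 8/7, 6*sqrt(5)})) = Union(ProductSet(Integers, Union({-8/5, 8/7, 6*sqrt(5)}, Interval.Lopen(-4/3, 1/8))), ProductSet(Interval.open(-66, -7/6), Integers))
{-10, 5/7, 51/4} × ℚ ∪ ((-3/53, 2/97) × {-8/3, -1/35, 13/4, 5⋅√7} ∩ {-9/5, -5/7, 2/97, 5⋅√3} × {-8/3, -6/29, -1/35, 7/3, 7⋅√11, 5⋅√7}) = {-10, 5/7, 51/4} × ℚ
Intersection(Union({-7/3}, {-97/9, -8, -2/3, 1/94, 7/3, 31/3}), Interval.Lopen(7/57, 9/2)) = {7/3}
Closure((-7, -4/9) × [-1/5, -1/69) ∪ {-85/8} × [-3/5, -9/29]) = ({-85/8} × [-3/5, -9/29]) ∪ ({-7, -4/9} × [-1/5, -1/69]) ∪ ([-7, -4/9] × {-1/5, -1/69}) ∪ ((-7, -4/9) × [-1/5, -1/69))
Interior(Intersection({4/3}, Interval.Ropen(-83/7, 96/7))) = EmptySet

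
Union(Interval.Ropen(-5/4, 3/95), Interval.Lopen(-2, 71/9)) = Interval.Lopen(-2, 71/9)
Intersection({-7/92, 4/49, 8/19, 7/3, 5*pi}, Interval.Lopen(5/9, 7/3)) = {7/3}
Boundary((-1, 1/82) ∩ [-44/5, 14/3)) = {-1, 1/82}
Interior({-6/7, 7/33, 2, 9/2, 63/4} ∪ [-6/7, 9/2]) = (-6/7, 9/2)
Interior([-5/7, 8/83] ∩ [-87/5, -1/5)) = (-5/7, -1/5)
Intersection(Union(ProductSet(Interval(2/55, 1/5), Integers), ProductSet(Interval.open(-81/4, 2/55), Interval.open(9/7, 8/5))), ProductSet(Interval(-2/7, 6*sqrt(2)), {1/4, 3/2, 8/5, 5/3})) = ProductSet(Interval.Ropen(-2/7, 2/55), {3/2})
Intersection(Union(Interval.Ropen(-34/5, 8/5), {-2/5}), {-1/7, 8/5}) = {-1/7}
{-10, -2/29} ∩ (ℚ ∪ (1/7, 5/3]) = {-10, -2/29}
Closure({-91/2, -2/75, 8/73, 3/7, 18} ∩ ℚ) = {-91/2, -2/75, 8/73, 3/7, 18}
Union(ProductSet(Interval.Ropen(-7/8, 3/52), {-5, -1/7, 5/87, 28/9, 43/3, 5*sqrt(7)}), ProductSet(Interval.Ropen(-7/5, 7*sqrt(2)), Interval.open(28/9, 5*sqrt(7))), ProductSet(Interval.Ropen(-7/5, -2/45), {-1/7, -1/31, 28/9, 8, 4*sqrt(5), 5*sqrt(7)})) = Union(ProductSet(Interval.Ropen(-7/5, -2/45), {-1/7, -1/31, 28/9, 8, 4*sqrt(5), 5*sqrt(7)}), ProductSet(Interval.Ropen(-7/5, 7*sqrt(2)), Interval.open(28/9, 5*sqrt(7))), ProductSet(Interval.Ropen(-7/8, 3/52), {-5, -1/7, 5/87, 28/9, 43/3, 5*sqrt(7)}))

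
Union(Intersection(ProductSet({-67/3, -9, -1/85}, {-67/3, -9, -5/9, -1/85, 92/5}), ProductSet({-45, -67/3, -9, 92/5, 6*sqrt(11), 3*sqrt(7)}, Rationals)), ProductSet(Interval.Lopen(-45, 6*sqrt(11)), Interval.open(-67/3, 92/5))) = Union(ProductSet({-67/3, -9}, {-67/3, -9, -5/9, -1/85, 92/5}), ProductSet(Interval.Lopen(-45, 6*sqrt(11)), Interval.open(-67/3, 92/5)))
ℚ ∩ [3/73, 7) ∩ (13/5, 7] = ℚ ∩ (13/5, 7)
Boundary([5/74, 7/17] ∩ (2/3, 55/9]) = ∅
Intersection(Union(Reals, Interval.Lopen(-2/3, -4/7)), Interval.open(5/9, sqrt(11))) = Interval.open(5/9, sqrt(11))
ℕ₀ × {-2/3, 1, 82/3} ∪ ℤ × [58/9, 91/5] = (ℕ₀ × {-2/3, 1, 82/3}) ∪ (ℤ × [58/9, 91/5])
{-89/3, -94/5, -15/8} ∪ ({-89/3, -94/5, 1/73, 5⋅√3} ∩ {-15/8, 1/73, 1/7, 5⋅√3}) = {-89/3, -94/5, -15/8, 1/73, 5⋅√3}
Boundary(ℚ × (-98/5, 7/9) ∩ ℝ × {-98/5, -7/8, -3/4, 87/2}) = ℝ × {-7/8, -3/4}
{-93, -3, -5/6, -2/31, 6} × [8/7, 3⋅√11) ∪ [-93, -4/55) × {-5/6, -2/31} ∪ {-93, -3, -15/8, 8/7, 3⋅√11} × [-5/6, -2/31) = ([-93, -4/55) × {-5/6, -2/31}) ∪ ({-93, -3, -15/8, 8/7, 3⋅√11} × [-5/6, -2/31)) ∪ ({-93, -3, -5/6, -2/31, 6} × [8/7, 3⋅√11))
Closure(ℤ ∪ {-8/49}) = ℤ ∪ {-8/49}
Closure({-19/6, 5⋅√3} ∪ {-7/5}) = {-19/6, -7/5, 5⋅√3}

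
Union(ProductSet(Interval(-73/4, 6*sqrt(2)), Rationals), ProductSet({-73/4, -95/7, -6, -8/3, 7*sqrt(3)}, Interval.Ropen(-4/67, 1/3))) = Union(ProductSet({-73/4, -95/7, -6, -8/3, 7*sqrt(3)}, Interval.Ropen(-4/67, 1/3)), ProductSet(Interval(-73/4, 6*sqrt(2)), Rationals))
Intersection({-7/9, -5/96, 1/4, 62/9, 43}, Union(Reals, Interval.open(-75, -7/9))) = {-7/9, -5/96, 1/4, 62/9, 43}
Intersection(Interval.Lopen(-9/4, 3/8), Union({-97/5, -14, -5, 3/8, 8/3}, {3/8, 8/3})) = {3/8}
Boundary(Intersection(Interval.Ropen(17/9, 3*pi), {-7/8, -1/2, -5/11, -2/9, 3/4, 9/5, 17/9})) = {17/9}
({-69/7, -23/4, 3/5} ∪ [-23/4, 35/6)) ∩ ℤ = {-5, -4, …, 5}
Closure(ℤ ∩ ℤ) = ℤ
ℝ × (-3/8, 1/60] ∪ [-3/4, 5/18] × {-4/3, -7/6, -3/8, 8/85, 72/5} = (ℝ × (-3/8, 1/60]) ∪ ([-3/4, 5/18] × {-4/3, -7/6, -3/8, 8/85, 72/5})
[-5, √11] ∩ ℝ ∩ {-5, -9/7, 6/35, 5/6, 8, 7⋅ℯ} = {-5, -9/7, 6/35, 5/6}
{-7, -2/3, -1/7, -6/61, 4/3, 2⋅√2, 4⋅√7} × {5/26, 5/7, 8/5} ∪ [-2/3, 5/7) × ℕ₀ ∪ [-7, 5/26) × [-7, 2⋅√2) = ([-2/3, 5/7) × ℕ₀) ∪ ([-7, 5/26) × [-7, 2⋅√2)) ∪ ({-7, -2/3, -1/7, -6/61, 4/3, 2⋅√2, 4⋅√7} × {5/26, 5/7, 8/5})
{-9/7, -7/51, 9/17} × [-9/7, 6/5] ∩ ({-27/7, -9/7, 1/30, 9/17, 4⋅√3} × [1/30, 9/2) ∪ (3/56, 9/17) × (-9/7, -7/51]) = {-9/7, 9/17} × [1/30, 6/5]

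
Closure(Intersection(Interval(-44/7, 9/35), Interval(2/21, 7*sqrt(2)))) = Interval(2/21, 9/35)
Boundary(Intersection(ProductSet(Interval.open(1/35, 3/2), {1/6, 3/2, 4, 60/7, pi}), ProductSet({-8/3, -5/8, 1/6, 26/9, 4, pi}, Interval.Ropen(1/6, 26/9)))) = ProductSet({1/6}, {1/6, 3/2})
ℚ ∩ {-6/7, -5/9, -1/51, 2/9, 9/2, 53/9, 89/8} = {-6/7, -5/9, -1/51, 2/9, 9/2, 53/9, 89/8}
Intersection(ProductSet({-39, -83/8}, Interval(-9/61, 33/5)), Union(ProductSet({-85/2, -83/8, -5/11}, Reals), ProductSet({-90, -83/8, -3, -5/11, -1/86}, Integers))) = ProductSet({-83/8}, Union(Interval(-9/61, 33/5), Range(0, 7, 1)))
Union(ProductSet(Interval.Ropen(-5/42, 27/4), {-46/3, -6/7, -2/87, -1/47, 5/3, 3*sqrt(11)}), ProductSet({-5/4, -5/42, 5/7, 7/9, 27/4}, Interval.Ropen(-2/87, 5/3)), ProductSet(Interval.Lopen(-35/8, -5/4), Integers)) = Union(ProductSet({-5/4, -5/42, 5/7, 7/9, 27/4}, Interval.Ropen(-2/87, 5/3)), ProductSet(Interval.Lopen(-35/8, -5/4), Integers), ProductSet(Interval.Ropen(-5/42, 27/4), {-46/3, -6/7, -2/87, -1/47, 5/3, 3*sqrt(11)}))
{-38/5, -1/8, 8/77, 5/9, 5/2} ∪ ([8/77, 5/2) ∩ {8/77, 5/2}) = {-38/5, -1/8, 8/77, 5/9, 5/2}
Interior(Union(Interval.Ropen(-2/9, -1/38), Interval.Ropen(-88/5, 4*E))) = Interval.open(-88/5, 4*E)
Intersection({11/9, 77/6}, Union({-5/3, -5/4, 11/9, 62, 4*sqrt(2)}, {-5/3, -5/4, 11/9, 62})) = {11/9}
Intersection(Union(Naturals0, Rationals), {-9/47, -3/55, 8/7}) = {-9/47, -3/55, 8/7}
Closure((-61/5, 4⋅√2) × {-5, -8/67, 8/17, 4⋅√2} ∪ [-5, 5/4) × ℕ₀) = ([-5, 5/4] × ℕ₀) ∪ ([-61/5, 4⋅√2] × {-5, -8/67, 8/17, 4⋅√2})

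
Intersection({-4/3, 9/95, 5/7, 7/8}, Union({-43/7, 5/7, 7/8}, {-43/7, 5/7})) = {5/7, 7/8}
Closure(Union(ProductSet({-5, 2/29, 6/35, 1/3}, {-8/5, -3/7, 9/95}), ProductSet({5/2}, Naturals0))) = Union(ProductSet({5/2}, Naturals0), ProductSet({-5, 2/29, 6/35, 1/3}, {-8/5, -3/7, 9/95}))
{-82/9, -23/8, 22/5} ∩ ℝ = {-82/9, -23/8, 22/5}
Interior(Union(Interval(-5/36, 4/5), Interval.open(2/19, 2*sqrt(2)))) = Interval.open(-5/36, 2*sqrt(2))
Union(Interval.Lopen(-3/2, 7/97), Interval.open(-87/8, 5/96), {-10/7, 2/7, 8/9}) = Union({2/7, 8/9}, Interval.Lopen(-87/8, 7/97))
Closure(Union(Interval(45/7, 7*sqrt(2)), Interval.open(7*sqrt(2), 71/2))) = Interval(45/7, 71/2)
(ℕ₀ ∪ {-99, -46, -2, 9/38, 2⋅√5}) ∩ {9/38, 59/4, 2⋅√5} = {9/38, 2⋅√5}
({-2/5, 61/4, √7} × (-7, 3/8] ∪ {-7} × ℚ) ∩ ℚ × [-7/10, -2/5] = ({-2/5, 61/4} × [-7/10, -2/5]) ∪ ({-7} × (ℚ ∩ [-7/10, -2/5]))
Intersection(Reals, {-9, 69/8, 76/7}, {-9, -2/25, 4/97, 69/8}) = {-9, 69/8}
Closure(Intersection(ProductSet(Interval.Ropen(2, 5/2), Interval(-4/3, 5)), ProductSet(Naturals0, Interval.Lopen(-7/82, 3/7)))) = ProductSet(Range(2, 3, 1), Interval(-7/82, 3/7))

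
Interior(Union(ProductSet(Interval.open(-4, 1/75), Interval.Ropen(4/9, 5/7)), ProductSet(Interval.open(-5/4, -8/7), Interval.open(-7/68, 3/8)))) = Union(ProductSet(Interval.open(-4, 1/75), Interval.open(4/9, 5/7)), ProductSet(Interval.open(-5/4, -8/7), Interval.open(-7/68, 3/8)))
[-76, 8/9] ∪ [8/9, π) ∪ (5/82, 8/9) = [-76, π)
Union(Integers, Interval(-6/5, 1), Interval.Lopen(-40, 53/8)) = Union(Integers, Interval(-40, 53/8))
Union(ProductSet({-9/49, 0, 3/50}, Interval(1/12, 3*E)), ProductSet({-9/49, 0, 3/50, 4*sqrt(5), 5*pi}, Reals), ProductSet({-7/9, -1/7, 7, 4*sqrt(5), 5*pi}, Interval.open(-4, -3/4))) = Union(ProductSet({-7/9, -1/7, 7, 4*sqrt(5), 5*pi}, Interval.open(-4, -3/4)), ProductSet({-9/49, 0, 3/50, 4*sqrt(5), 5*pi}, Reals))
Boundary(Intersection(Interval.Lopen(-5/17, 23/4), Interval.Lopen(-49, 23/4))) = {-5/17, 23/4}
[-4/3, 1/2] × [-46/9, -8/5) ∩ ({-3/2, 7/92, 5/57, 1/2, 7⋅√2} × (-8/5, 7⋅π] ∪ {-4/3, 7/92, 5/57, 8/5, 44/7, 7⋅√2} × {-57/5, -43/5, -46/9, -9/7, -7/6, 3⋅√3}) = {-4/3, 7/92, 5/57} × {-46/9}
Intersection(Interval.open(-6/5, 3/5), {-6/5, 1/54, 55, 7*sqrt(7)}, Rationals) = {1/54}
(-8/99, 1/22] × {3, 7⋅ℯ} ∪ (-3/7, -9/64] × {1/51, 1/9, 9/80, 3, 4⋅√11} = ((-8/99, 1/22] × {3, 7⋅ℯ}) ∪ ((-3/7, -9/64] × {1/51, 1/9, 9/80, 3, 4⋅√11})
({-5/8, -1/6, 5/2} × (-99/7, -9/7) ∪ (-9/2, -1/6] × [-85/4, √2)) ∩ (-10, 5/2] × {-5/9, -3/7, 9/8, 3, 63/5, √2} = (-9/2, -1/6] × {-5/9, -3/7, 9/8}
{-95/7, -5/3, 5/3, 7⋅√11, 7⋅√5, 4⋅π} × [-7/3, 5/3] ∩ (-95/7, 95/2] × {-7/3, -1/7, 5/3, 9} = {-5/3, 5/3, 7⋅√11, 7⋅√5, 4⋅π} × {-7/3, -1/7, 5/3}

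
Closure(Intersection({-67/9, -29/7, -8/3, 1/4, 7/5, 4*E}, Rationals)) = {-67/9, -29/7, -8/3, 1/4, 7/5}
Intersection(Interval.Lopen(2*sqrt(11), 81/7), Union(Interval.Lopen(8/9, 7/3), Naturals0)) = Range(7, 12, 1)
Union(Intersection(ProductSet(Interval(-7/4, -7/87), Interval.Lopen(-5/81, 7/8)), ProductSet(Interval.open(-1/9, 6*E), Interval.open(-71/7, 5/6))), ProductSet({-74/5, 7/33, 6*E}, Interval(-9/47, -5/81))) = Union(ProductSet({-74/5, 7/33, 6*E}, Interval(-9/47, -5/81)), ProductSet(Interval.Lopen(-1/9, -7/87), Interval.open(-5/81, 5/6)))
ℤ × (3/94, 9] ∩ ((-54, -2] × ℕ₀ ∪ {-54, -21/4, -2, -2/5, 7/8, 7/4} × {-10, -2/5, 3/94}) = {-53, -52, …, -2} × {1, 2, …, 9}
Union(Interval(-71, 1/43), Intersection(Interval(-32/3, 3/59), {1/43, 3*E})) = Interval(-71, 1/43)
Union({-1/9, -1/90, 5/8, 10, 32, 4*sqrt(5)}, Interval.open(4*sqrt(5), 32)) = Union({-1/9, -1/90, 5/8}, Interval(4*sqrt(5), 32))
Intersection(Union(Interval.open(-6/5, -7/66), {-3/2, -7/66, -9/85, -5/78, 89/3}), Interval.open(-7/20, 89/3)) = Union({-9/85, -5/78}, Interval.Lopen(-7/20, -7/66))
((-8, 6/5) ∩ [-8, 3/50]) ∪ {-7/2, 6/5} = (-8, 3/50] ∪ {6/5}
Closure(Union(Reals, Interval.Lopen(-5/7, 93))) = Interval(-oo, oo)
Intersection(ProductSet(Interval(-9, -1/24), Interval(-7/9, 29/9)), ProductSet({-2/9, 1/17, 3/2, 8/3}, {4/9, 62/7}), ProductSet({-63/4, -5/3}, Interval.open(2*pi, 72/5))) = EmptySet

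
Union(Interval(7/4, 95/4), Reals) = Interval(-oo, oo)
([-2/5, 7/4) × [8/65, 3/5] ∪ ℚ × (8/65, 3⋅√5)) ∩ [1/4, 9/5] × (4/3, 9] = (ℚ ∩ [1/4, 9/5]) × (4/3, 3⋅√5)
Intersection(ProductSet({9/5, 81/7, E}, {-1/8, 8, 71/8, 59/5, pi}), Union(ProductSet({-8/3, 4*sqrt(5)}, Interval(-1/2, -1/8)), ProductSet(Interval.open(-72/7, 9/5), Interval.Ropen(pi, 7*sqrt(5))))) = EmptySet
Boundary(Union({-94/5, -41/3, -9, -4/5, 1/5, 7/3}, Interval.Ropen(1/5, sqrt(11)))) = {-94/5, -41/3, -9, -4/5, 1/5, sqrt(11)}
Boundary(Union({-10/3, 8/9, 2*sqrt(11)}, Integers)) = Union({-10/3, 8/9, 2*sqrt(11)}, Integers)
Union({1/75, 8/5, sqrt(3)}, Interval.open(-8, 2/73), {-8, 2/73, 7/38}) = Union({7/38, 8/5, sqrt(3)}, Interval(-8, 2/73))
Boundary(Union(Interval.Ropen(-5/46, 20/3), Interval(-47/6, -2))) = {-47/6, -2, -5/46, 20/3}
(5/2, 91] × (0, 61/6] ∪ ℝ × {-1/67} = (ℝ × {-1/67}) ∪ ((5/2, 91] × (0, 61/6])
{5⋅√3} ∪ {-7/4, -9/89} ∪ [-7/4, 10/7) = [-7/4, 10/7) ∪ {5⋅√3}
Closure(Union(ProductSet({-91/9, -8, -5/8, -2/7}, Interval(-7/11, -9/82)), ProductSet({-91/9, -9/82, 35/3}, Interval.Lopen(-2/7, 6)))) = Union(ProductSet({-91/9, -9/82, 35/3}, Interval(-2/7, 6)), ProductSet({-91/9, -8, -5/8, -2/7}, Interval(-7/11, -9/82)))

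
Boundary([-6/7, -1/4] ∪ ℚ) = (-∞, -6/7] ∪ [-1/4, ∞)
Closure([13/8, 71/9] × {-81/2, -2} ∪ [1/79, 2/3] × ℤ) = ([1/79, 2/3] × ℤ) ∪ ([13/8, 71/9] × {-81/2, -2})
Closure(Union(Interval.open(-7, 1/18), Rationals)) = Union(Interval(-oo, oo), Rationals)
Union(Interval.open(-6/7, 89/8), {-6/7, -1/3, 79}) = Union({79}, Interval.Ropen(-6/7, 89/8))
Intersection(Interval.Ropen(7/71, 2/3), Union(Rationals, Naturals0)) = Intersection(Interval.Ropen(7/71, 2/3), Rationals)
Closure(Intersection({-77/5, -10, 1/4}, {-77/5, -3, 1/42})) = {-77/5}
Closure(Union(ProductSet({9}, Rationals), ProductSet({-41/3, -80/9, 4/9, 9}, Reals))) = ProductSet({-41/3, -80/9, 4/9, 9}, Reals)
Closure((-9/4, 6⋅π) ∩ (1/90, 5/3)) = [1/90, 5/3]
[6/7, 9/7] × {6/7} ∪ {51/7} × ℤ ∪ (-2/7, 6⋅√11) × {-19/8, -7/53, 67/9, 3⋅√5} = ({51/7} × ℤ) ∪ ([6/7, 9/7] × {6/7}) ∪ ((-2/7, 6⋅√11) × {-19/8, -7/53, 67/9, 3⋅√5})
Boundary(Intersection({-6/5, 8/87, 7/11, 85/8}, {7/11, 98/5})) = {7/11}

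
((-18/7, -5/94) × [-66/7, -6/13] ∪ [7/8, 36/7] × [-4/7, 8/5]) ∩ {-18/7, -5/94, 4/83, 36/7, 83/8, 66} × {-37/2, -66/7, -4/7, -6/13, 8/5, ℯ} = {36/7} × {-4/7, -6/13, 8/5}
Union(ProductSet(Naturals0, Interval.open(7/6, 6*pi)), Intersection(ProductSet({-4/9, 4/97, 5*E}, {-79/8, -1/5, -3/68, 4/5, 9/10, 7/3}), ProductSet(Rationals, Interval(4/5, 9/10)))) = Union(ProductSet({-4/9, 4/97}, {4/5, 9/10}), ProductSet(Naturals0, Interval.open(7/6, 6*pi)))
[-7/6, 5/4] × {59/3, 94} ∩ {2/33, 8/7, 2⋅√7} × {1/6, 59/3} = {2/33, 8/7} × {59/3}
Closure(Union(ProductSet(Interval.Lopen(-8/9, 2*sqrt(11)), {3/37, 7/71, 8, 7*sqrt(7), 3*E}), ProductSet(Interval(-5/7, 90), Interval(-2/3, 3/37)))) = Union(ProductSet(Interval(-8/9, 2*sqrt(11)), {3/37, 7/71, 8, 7*sqrt(7), 3*E}), ProductSet(Interval(-5/7, 90), Interval(-2/3, 3/37)))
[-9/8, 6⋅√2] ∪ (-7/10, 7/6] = [-9/8, 6⋅√2]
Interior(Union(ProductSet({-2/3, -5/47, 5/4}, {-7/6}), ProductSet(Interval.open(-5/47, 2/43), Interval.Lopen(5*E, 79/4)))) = ProductSet(Interval.open(-5/47, 2/43), Interval.open(5*E, 79/4))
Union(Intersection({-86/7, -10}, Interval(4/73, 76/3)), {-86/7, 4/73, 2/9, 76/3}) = {-86/7, 4/73, 2/9, 76/3}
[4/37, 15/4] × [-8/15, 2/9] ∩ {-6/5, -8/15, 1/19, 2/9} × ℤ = {2/9} × {0}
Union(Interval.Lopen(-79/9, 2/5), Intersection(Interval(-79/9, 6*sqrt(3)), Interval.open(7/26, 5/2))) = Interval.open(-79/9, 5/2)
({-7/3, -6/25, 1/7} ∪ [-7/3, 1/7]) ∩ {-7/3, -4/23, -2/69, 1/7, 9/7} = {-7/3, -4/23, -2/69, 1/7}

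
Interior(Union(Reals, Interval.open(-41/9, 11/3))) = Interval(-oo, oo)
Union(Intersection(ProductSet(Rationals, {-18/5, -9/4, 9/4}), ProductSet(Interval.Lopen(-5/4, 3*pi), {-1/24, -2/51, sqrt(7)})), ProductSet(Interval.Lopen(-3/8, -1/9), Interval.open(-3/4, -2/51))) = ProductSet(Interval.Lopen(-3/8, -1/9), Interval.open(-3/4, -2/51))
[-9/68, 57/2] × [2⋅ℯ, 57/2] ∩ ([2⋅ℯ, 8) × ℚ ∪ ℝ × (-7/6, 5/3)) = [2⋅ℯ, 8) × (ℚ ∩ [2⋅ℯ, 57/2])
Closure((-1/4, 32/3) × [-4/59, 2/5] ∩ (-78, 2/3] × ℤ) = [-1/4, 2/3] × {0}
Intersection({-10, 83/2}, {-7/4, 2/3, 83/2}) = {83/2}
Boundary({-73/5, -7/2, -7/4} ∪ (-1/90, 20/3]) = {-73/5, -7/2, -7/4, -1/90, 20/3}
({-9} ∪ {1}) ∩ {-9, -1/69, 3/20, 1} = {-9, 1}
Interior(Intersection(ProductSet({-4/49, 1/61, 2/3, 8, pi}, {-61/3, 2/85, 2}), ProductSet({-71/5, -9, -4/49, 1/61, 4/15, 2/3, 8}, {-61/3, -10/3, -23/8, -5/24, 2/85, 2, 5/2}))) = EmptySet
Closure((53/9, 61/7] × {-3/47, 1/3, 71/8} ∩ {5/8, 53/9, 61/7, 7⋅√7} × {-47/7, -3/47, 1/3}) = {61/7} × {-3/47, 1/3}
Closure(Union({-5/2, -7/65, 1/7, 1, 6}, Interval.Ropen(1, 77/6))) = Union({-5/2, -7/65, 1/7}, Interval(1, 77/6))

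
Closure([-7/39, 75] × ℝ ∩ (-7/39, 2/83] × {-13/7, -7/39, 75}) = [-7/39, 2/83] × {-13/7, -7/39, 75}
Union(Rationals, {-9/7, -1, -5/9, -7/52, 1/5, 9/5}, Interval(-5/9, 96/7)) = Union(Interval(-5/9, 96/7), Rationals)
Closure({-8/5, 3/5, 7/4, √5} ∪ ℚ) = ℝ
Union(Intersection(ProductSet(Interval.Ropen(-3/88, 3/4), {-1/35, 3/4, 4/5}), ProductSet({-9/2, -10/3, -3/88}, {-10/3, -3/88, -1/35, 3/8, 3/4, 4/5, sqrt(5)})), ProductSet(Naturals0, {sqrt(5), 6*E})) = Union(ProductSet({-3/88}, {-1/35, 3/4, 4/5}), ProductSet(Naturals0, {sqrt(5), 6*E}))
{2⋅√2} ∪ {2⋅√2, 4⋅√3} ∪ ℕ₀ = ℕ₀ ∪ {2⋅√2, 4⋅√3}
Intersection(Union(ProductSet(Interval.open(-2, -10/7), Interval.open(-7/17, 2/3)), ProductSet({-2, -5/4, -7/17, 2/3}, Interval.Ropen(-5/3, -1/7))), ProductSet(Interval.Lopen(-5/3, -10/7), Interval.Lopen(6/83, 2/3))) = ProductSet(Interval.open(-5/3, -10/7), Interval.open(6/83, 2/3))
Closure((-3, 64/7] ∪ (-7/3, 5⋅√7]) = [-3, 5⋅√7]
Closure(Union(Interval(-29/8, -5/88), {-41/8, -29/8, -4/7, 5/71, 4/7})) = Union({-41/8, 5/71, 4/7}, Interval(-29/8, -5/88))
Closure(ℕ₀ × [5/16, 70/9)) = ℕ₀ × [5/16, 70/9]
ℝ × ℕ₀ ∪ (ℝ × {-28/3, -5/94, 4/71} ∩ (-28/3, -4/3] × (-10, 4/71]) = (ℝ × ℕ₀) ∪ ((-28/3, -4/3] × {-28/3, -5/94, 4/71})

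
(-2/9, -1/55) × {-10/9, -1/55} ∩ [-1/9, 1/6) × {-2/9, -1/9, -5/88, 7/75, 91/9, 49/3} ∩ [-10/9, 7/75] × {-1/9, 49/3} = ∅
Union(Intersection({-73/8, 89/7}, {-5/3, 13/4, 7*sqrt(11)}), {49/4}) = {49/4}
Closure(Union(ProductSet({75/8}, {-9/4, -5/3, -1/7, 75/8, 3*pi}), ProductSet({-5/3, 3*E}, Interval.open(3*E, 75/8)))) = Union(ProductSet({75/8}, {-9/4, -5/3, -1/7, 75/8, 3*pi}), ProductSet({-5/3, 3*E}, Interval(3*E, 75/8)))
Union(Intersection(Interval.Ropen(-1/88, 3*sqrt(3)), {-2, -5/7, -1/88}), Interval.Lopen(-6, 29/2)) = Interval.Lopen(-6, 29/2)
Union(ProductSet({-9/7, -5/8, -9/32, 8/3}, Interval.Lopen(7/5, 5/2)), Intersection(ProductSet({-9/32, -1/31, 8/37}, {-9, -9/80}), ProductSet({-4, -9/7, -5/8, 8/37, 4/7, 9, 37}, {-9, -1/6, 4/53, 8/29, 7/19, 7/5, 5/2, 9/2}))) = Union(ProductSet({8/37}, {-9}), ProductSet({-9/7, -5/8, -9/32, 8/3}, Interval.Lopen(7/5, 5/2)))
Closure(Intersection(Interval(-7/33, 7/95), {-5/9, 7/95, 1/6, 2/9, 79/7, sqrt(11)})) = {7/95}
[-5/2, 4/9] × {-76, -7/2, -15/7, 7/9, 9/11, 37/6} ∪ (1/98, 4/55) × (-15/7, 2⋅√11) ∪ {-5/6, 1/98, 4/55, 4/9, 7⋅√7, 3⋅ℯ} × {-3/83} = ([-5/2, 4/9] × {-76, -7/2, -15/7, 7/9, 9/11, 37/6}) ∪ ((1/98, 4/55) × (-15/7, 2⋅√11)) ∪ ({-5/6, 1/98, 4/55, 4/9, 7⋅√7, 3⋅ℯ} × {-3/83})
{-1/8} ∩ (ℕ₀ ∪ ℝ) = {-1/8}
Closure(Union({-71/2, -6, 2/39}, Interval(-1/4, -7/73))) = Union({-71/2, -6, 2/39}, Interval(-1/4, -7/73))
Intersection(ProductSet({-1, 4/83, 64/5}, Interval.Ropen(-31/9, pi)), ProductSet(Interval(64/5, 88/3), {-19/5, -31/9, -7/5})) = ProductSet({64/5}, {-31/9, -7/5})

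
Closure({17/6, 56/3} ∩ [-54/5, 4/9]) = ∅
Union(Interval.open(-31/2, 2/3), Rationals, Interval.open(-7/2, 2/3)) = Union(Interval(-31/2, 2/3), Rationals)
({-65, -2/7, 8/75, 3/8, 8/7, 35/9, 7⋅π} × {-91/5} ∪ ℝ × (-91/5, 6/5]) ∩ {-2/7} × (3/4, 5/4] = {-2/7} × (3/4, 6/5]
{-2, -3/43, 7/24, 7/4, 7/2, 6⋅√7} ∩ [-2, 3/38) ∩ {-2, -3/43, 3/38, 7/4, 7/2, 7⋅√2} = {-2, -3/43}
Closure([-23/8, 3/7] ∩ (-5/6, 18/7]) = [-5/6, 3/7]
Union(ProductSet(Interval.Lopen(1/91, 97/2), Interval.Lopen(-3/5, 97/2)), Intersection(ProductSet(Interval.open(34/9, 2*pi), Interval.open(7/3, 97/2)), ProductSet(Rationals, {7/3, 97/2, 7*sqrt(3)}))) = ProductSet(Interval.Lopen(1/91, 97/2), Interval.Lopen(-3/5, 97/2))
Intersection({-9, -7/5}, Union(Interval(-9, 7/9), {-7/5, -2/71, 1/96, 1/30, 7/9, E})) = {-9, -7/5}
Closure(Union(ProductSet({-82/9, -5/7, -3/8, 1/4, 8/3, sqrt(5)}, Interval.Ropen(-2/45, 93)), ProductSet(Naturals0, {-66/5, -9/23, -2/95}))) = Union(ProductSet({-82/9, -5/7, -3/8, 1/4, 8/3, sqrt(5)}, Interval(-2/45, 93)), ProductSet(Naturals0, {-66/5, -9/23, -2/95}))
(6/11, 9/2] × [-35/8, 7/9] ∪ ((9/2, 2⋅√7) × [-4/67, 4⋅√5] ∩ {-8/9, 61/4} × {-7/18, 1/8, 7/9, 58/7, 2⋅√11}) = (6/11, 9/2] × [-35/8, 7/9]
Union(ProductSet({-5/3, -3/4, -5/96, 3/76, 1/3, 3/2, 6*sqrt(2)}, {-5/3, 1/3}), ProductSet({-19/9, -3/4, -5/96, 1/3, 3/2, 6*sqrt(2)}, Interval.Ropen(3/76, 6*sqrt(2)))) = Union(ProductSet({-19/9, -3/4, -5/96, 1/3, 3/2, 6*sqrt(2)}, Interval.Ropen(3/76, 6*sqrt(2))), ProductSet({-5/3, -3/4, -5/96, 3/76, 1/3, 3/2, 6*sqrt(2)}, {-5/3, 1/3}))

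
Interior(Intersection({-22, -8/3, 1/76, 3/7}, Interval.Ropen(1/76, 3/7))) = EmptySet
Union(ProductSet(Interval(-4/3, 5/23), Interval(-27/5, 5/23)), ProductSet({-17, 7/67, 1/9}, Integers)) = Union(ProductSet({-17, 7/67, 1/9}, Integers), ProductSet(Interval(-4/3, 5/23), Interval(-27/5, 5/23)))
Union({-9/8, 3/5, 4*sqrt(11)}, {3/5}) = {-9/8, 3/5, 4*sqrt(11)}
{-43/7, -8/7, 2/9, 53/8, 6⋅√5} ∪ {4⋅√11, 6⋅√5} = {-43/7, -8/7, 2/9, 53/8, 4⋅√11, 6⋅√5}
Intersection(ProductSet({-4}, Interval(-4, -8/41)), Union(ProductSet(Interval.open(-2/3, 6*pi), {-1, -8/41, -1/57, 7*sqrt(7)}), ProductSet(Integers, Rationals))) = ProductSet({-4}, Intersection(Interval(-4, -8/41), Rationals))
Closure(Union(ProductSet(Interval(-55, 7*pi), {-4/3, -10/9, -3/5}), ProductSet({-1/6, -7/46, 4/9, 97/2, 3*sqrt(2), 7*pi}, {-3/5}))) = Union(ProductSet({-1/6, -7/46, 4/9, 97/2, 3*sqrt(2), 7*pi}, {-3/5}), ProductSet(Interval(-55, 7*pi), {-4/3, -10/9, -3/5}))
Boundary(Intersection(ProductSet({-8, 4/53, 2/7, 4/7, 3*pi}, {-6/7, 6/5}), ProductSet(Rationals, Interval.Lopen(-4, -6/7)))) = ProductSet({-8, 4/53, 2/7, 4/7}, {-6/7})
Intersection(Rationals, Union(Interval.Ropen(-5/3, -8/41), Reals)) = Intersection(Interval(-oo, oo), Rationals)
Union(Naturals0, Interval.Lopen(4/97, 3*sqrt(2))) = Union(Interval.Lopen(4/97, 3*sqrt(2)), Naturals0)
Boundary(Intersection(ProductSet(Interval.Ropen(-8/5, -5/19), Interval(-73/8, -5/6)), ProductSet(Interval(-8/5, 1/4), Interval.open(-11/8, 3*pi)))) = Union(ProductSet({-8/5, -5/19}, Interval(-11/8, -5/6)), ProductSet(Interval(-8/5, -5/19), {-11/8, -5/6}))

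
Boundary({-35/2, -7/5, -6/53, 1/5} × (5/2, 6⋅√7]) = {-35/2, -7/5, -6/53, 1/5} × [5/2, 6⋅√7]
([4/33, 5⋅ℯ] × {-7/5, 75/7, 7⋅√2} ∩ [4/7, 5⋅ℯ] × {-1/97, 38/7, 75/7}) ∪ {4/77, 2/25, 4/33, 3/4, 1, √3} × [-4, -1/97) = ([4/7, 5⋅ℯ] × {75/7}) ∪ ({4/77, 2/25, 4/33, 3/4, 1, √3} × [-4, -1/97))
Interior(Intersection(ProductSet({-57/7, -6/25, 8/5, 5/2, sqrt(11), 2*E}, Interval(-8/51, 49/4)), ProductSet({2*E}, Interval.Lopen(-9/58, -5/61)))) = EmptySet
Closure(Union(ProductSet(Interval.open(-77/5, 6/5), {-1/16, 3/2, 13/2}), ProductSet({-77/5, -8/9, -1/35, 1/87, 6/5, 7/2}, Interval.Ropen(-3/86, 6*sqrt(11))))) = Union(ProductSet({-77/5, -8/9, -1/35, 1/87, 6/5, 7/2}, Interval(-3/86, 6*sqrt(11))), ProductSet(Interval(-77/5, 6/5), {-1/16, 3/2, 13/2}))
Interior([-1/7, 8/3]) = (-1/7, 8/3)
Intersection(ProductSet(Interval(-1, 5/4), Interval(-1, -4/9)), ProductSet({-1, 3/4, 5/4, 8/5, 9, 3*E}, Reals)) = ProductSet({-1, 3/4, 5/4}, Interval(-1, -4/9))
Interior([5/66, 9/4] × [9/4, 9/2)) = (5/66, 9/4) × (9/4, 9/2)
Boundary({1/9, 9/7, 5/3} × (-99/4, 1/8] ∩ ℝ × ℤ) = {1/9, 9/7, 5/3} × {-24, -23, …, 0}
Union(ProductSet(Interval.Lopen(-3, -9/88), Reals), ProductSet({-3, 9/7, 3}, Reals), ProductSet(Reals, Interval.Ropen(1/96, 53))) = Union(ProductSet(Reals, Interval.Ropen(1/96, 53)), ProductSet(Union({9/7, 3}, Interval(-3, -9/88)), Reals))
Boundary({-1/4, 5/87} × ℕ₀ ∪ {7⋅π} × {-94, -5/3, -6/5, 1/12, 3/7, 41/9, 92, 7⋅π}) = ({-1/4, 5/87} × ℕ₀) ∪ ({7⋅π} × {-94, -5/3, -6/5, 1/12, 3/7, 41/9, 92, 7⋅π})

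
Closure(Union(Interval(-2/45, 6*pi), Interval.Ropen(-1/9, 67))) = Interval(-1/9, 67)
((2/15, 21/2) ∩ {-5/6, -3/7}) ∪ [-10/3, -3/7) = [-10/3, -3/7)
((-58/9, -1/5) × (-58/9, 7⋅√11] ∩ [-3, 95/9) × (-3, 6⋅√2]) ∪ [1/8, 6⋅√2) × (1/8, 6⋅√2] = ([-3, -1/5) × (-3, 6⋅√2]) ∪ ([1/8, 6⋅√2) × (1/8, 6⋅√2])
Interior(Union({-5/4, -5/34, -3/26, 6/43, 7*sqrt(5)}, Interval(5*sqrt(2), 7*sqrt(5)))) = Interval.open(5*sqrt(2), 7*sqrt(5))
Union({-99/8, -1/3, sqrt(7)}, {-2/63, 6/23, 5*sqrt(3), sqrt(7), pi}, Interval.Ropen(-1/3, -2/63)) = Union({-99/8, 6/23, 5*sqrt(3), sqrt(7), pi}, Interval(-1/3, -2/63))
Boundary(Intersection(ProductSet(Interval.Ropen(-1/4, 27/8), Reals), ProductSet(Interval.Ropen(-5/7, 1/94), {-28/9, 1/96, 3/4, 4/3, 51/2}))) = ProductSet(Interval(-1/4, 1/94), {-28/9, 1/96, 3/4, 4/3, 51/2})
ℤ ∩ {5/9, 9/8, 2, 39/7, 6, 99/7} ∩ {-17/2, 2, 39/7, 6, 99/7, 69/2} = {2, 6}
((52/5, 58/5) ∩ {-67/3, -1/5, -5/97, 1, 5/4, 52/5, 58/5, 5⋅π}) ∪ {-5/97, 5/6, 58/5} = {-5/97, 5/6, 58/5}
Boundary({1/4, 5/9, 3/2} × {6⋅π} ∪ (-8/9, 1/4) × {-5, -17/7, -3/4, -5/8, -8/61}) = ({1/4, 5/9, 3/2} × {6⋅π}) ∪ ([-8/9, 1/4] × {-5, -17/7, -3/4, -5/8, -8/61})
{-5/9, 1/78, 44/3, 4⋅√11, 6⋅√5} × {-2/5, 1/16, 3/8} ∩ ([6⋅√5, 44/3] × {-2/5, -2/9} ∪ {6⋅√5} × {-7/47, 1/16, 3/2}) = ({6⋅√5} × {1/16}) ∪ ({44/3, 6⋅√5} × {-2/5})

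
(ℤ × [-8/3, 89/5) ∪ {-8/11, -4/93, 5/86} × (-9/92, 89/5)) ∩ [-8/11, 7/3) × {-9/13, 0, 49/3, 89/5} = ({-8/11, -4/93, 5/86} × {0, 49/3}) ∪ ({0, 1, 2} × {-9/13, 0, 49/3})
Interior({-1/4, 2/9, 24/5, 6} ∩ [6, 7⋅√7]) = ∅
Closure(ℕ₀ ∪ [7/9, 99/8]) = ℕ₀ ∪ [7/9, 99/8] ∪ (ℕ₀ \ (7/9, 99/8))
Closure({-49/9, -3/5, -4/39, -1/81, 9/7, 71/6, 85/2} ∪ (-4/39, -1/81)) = {-49/9, -3/5, 9/7, 71/6, 85/2} ∪ [-4/39, -1/81]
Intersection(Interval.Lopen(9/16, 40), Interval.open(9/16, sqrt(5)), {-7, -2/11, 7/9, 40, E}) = {7/9}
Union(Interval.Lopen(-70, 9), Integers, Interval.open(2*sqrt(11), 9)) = Union(Integers, Interval(-70, 9))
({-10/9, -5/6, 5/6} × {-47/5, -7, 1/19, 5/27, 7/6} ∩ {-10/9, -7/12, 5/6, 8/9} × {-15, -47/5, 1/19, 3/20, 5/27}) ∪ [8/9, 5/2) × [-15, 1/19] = ({-10/9, 5/6} × {-47/5, 1/19, 5/27}) ∪ ([8/9, 5/2) × [-15, 1/19])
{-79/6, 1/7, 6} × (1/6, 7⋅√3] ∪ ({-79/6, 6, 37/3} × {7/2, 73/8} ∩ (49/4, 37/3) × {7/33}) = {-79/6, 1/7, 6} × (1/6, 7⋅√3]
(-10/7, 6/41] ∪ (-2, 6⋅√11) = (-2, 6⋅√11)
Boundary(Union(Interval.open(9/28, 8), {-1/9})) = {-1/9, 9/28, 8}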